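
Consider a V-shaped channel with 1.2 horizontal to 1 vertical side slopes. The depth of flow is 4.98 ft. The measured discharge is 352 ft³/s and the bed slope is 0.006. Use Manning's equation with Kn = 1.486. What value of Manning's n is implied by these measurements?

n = 0.015

For a triangular section with side slope z = 1.2: A = zy² = 1.2×4.98² = 29.76 ft²; P = 2y√(1+z²) = 2×4.98×1.562 = 15.56 ft.
Hydraulic radius R = A/P = 29.76/15.56 = 1.913 ft.
Rearranging Manning's equation: n = (1.486/Q) A R^(2/3) S^(1/2) = (1.486/352) × 29.76 × 1.913^(2/3) × √0.006 = 0.015.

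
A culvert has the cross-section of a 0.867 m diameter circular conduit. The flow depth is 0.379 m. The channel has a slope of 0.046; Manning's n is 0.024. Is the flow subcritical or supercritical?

supercritical

For a circular section of diameter D = 0.867 m at depth y = 0.379 m, the central angle is θ = 2 arccos(1 − 2y/D) = 2.889 rad. Then A = (D²/8)(θ − sin θ) = 0.2481 m² and P = Dθ/2 = 1.253 m.
Hydraulic radius R = A/P = 0.2481/1.253 = 0.198 m.
V = (1/n) R^(2/3) √S = (1/0.024) × 0.198^(2/3) × √0.046 = 3.036 m/s. Hydraulic depth D_h = A/T = 0.2481/0.8601 = 0.2884 m.
Froude number Fr = V/√(g·D_h) = 3.036/√(9.81×0.2884) = 1.81, which is greater than 1, so the flow is supercritical.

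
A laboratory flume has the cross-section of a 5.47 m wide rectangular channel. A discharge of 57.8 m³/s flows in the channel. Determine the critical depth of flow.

For a rectangular channel, critical depth y_c = (q²/g)^(1/3) where q = Q/b = 57.8/5.47 = 10.57 m²/s.
So y_c = (10.57²/9.81)^(1/3) = 2.25 m.

y_c = 2.25 m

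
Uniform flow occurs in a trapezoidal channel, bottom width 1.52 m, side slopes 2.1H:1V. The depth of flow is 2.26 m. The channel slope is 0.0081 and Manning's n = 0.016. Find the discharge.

Q = 88.8 m³/s

With bottom width b = 1.52 m and side slope z = 2.1: A = (b + zy)y = (1.52 + 2.1×2.26)×2.26 = 14.16 m²; P = b + 2y√(1+z²) = 1.52 + 2×2.26×2.326 = 12.03 m.
Hydraulic radius R = A/P = 14.16/12.03 = 1.177 m.
Manning's equation: Q = (1/n) A R^(2/3) S^(1/2) = (1/0.016) × 14.16 × 1.177^(2/3) × 0.0081^(1/2) = 88.8 m³/s.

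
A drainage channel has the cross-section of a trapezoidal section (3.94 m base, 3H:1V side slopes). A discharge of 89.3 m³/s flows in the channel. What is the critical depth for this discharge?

y_c = 2.26 m

At critical depth, Q² T / (g A³) = 1, i.e. A³/T = Q²/g = 89.3²/9.81 = 812.9.
Try y = 2.82 m: A³/T = 2050 — too large.
Try y = 1.86 m: A³/T = 367.7 — too small.
Try y = 2.26 m: A³/T = 812.6 — close enough.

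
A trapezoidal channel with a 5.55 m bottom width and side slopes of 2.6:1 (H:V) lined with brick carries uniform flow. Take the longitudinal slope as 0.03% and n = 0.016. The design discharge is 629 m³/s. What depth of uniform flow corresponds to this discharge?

Manning's equation rearranged: A R^(2/3) = nQ / (1·√S) = 0.016 × 629 / (√0.0003) = 581.
Try y = 6.15 m: A R^(2/3) = 295.2 — too small.
Try y = 10.2 m: A R^(2/3) = 987.4 — too large.
Try y = 8.19 m: A R^(2/3) = 581 — matches.

y_n = 8.19 m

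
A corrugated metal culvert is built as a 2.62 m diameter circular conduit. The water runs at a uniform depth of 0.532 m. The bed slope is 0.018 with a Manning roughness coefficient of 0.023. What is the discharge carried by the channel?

Q = 2.14 m³/s

For a circular section of diameter D = 2.62 m at depth y = 0.532 m, the central angle is θ = 2 arccos(1 − 2y/D) = 1.87 rad. Then A = (D²/8)(θ − sin θ) = 0.7844 m² and P = Dθ/2 = 2.449 m.
Hydraulic radius R = A/P = 0.7844/2.449 = 0.3202 m.
Manning's equation: Q = (1/n) A R^(2/3) S^(1/2) = (1/0.023) × 0.7844 × 0.3202^(2/3) × 0.018^(1/2) = 2.14 m³/s.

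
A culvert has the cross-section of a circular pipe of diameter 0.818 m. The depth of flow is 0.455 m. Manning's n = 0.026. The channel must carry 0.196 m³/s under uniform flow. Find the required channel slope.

For a circular section of diameter D = 0.818 m at depth y = 0.455 m, the central angle is θ = 2 arccos(1 − 2y/D) = 3.367 rad. Then A = (D²/8)(θ − sin θ) = 0.3003 m² and P = Dθ/2 = 1.377 m.
Hydraulic radius R = A/P = 0.3003/1.377 = 0.2181 m.
From Manning's equation, S = [nQ / (1 A R^(2/3))]² = [0.026 × 0.196 / (1 × 0.3003 × 0.2181^(2/3))]² = 0.00219.

S = 0.00219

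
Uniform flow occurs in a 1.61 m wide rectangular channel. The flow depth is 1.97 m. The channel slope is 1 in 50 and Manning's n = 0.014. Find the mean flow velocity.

Flow area A = b·y = 1.61 × 1.97 = 3.172 m². Wetted perimeter P = b + 2y = 1.61 + 2×1.97 = 5.55 m.
Hydraulic radius R = A/P = 3.172/5.55 = 0.5715 m.
From Manning's equation, V = (1/n) R^(2/3) S^(1/2) = (1/0.014) × 0.5715^(2/3) × 0.02^(1/2) = 6.96 m/s.

V = 6.96 m/s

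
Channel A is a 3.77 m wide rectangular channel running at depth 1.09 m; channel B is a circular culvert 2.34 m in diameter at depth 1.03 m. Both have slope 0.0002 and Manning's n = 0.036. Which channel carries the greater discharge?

channel A

Channel A: Flow area A = b·y = 3.77 × 1.09 = 4.109 m². Wetted perimeter P = b + 2y = 3.77 + 2×1.09 = 5.95 m. Hydraulic radius R = A/P = 4.109/5.95 = 0.6906 m. Q_A = (1/0.036)·4.109·0.6906^(2/3)·√0.0002 = 1.261 m³/s.
Channel B: For a circular section of diameter D = 2.34 m at depth y = 1.03 m, the central angle is θ = 2 arccos(1 − 2y/D) = 2.902 rad. Then A = (D²/8)(θ − sin θ) = 1.823 m² and P = Dθ/2 = 3.395 m. Hydraulic radius R = A/P = 1.823/3.395 = 0.5371 m. Q_B = (1/0.036)·1.823·0.5371^(2/3)·√0.0002 = 0.4733 m³/s.
Q_A = 1.261 m³/s vs Q_B = 0.4733 m³/s, so channel A carries more.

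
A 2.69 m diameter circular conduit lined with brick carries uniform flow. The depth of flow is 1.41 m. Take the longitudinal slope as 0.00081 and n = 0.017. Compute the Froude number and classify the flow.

subcritical

For a circular section of diameter D = 2.69 m at depth y = 1.41 m, the central angle is θ = 2 arccos(1 − 2y/D) = 3.238 rad. Then A = (D²/8)(θ − sin θ) = 3.016 m² and P = Dθ/2 = 4.355 m.
Hydraulic radius R = A/P = 3.016/4.355 = 0.6925 m.
V = (1/n) R^(2/3) √S = (1/0.017) × 0.6925^(2/3) × √0.00081 = 1.31 m/s. Hydraulic depth D_h = A/T = 3.016/2.687 = 1.123 m.
Froude number Fr = V/√(g·D_h) = 1.31/√(9.81×1.123) = 0.395, which is less than 1, so the flow is subcritical.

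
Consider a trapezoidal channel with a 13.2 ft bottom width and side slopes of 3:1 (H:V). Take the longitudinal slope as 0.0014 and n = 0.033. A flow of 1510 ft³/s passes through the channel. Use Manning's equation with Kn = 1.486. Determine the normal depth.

Manning's equation rearranged: A R^(2/3) = nQ / (1.486·√S) = 0.033 × 1510 / (1.486 × √0.0014) = 896.2.
Try y = 9.38 ft: A R^(2/3) = 1186 — high.
Try y = 6.12 ft: A R^(2/3) = 463.8 — low.
Try y = 8.28 ft: A R^(2/3) = 896.7 — ≈ 896.2.

y_n = 8.28 ft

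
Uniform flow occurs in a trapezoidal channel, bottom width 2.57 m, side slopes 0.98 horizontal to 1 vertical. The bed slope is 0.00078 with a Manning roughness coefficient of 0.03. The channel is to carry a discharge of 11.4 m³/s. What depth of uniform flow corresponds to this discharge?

Manning's equation rearranged: A R^(2/3) = nQ / (1·√S) = 0.03 × 11.4 / (√0.00078) = 12.25.
At y = 2.7 m: A R^(2/3) = 17.54 — high.
At y = 2.01 m: A R^(2/3) = 9.8 — low.
At y = 2.25 m: A R^(2/3) = 12.21 — matches.

y_n = 2.25 m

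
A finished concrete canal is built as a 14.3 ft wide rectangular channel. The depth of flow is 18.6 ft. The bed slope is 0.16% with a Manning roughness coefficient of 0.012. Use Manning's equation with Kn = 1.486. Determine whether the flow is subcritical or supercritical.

subcritical

Flow area A = b·y = 14.3 × 18.6 = 266 ft². Wetted perimeter P = b + 2y = 14.3 + 2×18.6 = 51.5 ft.
Hydraulic radius R = A/P = 266/51.5 = 5.165 ft.
V = (1.486/n) R^(2/3) √S = (1.486/0.012) × 5.165^(2/3) × √0.0016 = 14.8 ft/s. Hydraulic depth D_h = A/T = 266/14.3 = 18.6 ft.
Froude number Fr = V/√(g·D_h) = 14.8/√(32.2×18.6) = 0.605, which is less than 1, so the flow is subcritical.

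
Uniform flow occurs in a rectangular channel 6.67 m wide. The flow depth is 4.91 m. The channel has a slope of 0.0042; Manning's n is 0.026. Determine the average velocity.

V = 3.94 m/s

Flow area A = b·y = 6.67 × 4.91 = 32.75 m². Wetted perimeter P = b + 2y = 6.67 + 2×4.91 = 16.49 m.
Hydraulic radius R = A/P = 32.75/16.49 = 1.986 m.
From Manning's equation, V = (1/n) R^(2/3) S^(1/2) = (1/0.026) × 1.986^(2/3) × 0.0042^(1/2) = 3.94 m/s.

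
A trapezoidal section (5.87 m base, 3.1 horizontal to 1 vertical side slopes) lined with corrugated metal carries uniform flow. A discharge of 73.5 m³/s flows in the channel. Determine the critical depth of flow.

y_c = 1.83 m

At critical depth, Q² T / (g A³) = 1, i.e. A³/T = Q²/g = 73.5²/9.81 = 550.7.
At y = 2.31 m: A³/T = 1351 — too large.
At y = 1.59 m: A³/T = 321.9 — too small.
At y = 1.83 m: A³/T = 547.5 — close enough.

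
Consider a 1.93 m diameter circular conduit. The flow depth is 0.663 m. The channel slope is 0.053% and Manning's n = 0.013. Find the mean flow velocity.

V = 0.909 m/s

For a circular section of diameter D = 1.93 m at depth y = 0.663 m, the central angle is θ = 2 arccos(1 − 2y/D) = 2.505 rad. Then A = (D²/8)(θ − sin θ) = 0.8896 m² and P = Dθ/2 = 2.417 m.
Hydraulic radius R = A/P = 0.8896/2.417 = 0.368 m.
From Manning's equation, V = (1/n) R^(2/3) S^(1/2) = (1/0.013) × 0.368^(2/3) × 0.00053^(1/2) = 0.909 m/s.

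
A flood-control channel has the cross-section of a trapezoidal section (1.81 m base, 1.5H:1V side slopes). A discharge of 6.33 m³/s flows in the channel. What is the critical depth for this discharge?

y_c = 0.847 m

At critical depth, Q² T / (g A³) = 1, i.e. A³/T = Q²/g = 6.33²/9.81 = 4.084.
Trying y = 1.07 m: A³/T = 9.719 — over.
Trying y = 0.668 m: A³/T = 1.738 — short.
Trying y = 0.847 m: A³/T = 4.082 — matches.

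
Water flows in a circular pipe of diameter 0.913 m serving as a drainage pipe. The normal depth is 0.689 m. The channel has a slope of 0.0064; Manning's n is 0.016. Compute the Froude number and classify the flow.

subcritical

For a circular section of diameter D = 0.913 m at depth y = 0.689 m, the central angle is θ = 2 arccos(1 − 2y/D) = 4.21 rad. Then A = (D²/8)(θ − sin θ) = 0.53 m² and P = Dθ/2 = 1.922 m.
Hydraulic radius R = A/P = 0.53/1.922 = 0.2758 m.
V = (1/n) R^(2/3) √S = (1/0.016) × 0.2758^(2/3) × √0.0064 = 2.118 m/s. Hydraulic depth D_h = A/T = 0.53/0.7857 = 0.6746 m.
Froude number Fr = V/√(g·D_h) = 2.118/√(9.81×0.6746) = 0.823, which is less than 1, so the flow is subcritical.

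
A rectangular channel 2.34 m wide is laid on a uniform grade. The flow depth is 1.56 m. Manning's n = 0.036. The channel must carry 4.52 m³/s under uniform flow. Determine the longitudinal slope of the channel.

S = 0.0034

Flow area A = b·y = 2.34 × 1.56 = 3.65 m². Wetted perimeter P = b + 2y = 2.34 + 2×1.56 = 5.46 m.
Hydraulic radius R = A/P = 3.65/5.46 = 0.6686 m.
From Manning's equation, S = [nQ / (1 A R^(2/3))]² = [0.036 × 4.52 / (1 × 3.65 × 0.6686^(2/3))]² = 0.0034.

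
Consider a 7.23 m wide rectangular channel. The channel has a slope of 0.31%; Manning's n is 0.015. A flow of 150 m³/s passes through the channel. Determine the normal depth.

Manning's equation rearranged: A R^(2/3) = nQ / (1·√S) = 0.015 × 150 / (√0.0031) = 40.41.
Trying y = 4.55 m: A R^(2/3) = 52.47 — too large.
Trying y = 3.03 m: A R^(2/3) = 30.57 — too small.
Trying y = 3.73 m: A R^(2/3) = 40.43 — matches.

y_n = 3.73 m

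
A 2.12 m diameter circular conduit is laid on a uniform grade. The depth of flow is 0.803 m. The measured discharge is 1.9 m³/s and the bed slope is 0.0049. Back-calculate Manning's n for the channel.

For a circular section of diameter D = 2.12 m at depth y = 0.803 m, the central angle is θ = 2 arccos(1 − 2y/D) = 2.652 rad. Then A = (D²/8)(θ − sin θ) = 1.225 m² and P = Dθ/2 = 2.811 m.
Hydraulic radius R = A/P = 1.225/2.811 = 0.436 m.
Rearranging Manning's equation: n = (1/Q) A R^(2/3) S^(1/2) = (1/1.9) × 1.225 × 0.436^(2/3) × √0.0049 = 0.026.

n = 0.026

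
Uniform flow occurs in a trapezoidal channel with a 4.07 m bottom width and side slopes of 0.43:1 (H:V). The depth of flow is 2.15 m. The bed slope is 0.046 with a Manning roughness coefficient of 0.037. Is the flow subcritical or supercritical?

supercritical

With bottom width b = 4.07 m and side slope z = 0.43: A = (b + zy)y = (4.07 + 0.43×2.15)×2.15 = 10.74 m²; P = b + 2y√(1+z²) = 4.07 + 2×2.15×1.089 = 8.751 m.
Hydraulic radius R = A/P = 10.74/8.751 = 1.227 m.
V = (1/n) R^(2/3) √S = (1/0.037) × 1.227^(2/3) × √0.046 = 6.644 m/s. Hydraulic depth D_h = A/T = 10.74/5.919 = 1.814 m.
Froude number Fr = V/√(g·D_h) = 6.644/√(9.81×1.814) = 1.57, which is greater than 1, so the flow is supercritical.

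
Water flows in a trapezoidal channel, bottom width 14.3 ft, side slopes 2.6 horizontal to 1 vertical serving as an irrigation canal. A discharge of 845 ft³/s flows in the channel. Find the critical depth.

y_c = 3.77 ft

At critical depth, Q² T / (g A³) = 1, i.e. A³/T = Q²/g = 845²/32.2 = 22170.
Trying y = 2.6 ft: A³/T = 5901 — too small.
Trying y = 4.61 ft: A³/T = 46490 — too large.
Trying y = 3.77 ft: A³/T = 22130 — ≈ 22170.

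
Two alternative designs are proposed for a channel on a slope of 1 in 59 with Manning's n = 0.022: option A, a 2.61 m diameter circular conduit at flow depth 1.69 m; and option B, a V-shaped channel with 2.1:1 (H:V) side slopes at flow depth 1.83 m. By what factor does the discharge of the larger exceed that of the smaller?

Channel A: For a circular section of diameter D = 2.61 m at depth y = 1.69 m, the central angle is θ = 2 arccos(1 − 2y/D) = 3.741 rad. Then A = (D²/8)(θ − sin θ) = 3.665 m² and P = Dθ/2 = 4.881 m. Hydraulic radius R = A/P = 3.665/4.881 = 0.7508 m. Q_A = (1/0.022)·3.665·0.7508^(2/3)·√0.01695 = 17.92 m³/s.
Channel B: For a triangular section with side slope z = 2.1: A = zy² = 2.1×1.83² = 7.033 m²; P = 2y√(1+z²) = 2×1.83×2.326 = 8.513 m. Hydraulic radius R = A/P = 7.033/8.513 = 0.8261 m. Q_B = (1/0.022)·7.033·0.8261^(2/3)·√0.01695 = 36.64 m³/s.
The larger discharge is 36.64 m³/s and the smaller is 17.92 m³/s; the ratio is 2.04.

2.04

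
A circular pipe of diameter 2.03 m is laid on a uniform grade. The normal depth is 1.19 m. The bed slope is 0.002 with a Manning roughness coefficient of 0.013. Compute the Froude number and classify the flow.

For a circular section of diameter D = 2.03 m at depth y = 1.19 m, the central angle is θ = 2 arccos(1 − 2y/D) = 3.488 rad. Then A = (D²/8)(θ − sin θ) = 1.972 m² and P = Dθ/2 = 3.54 m.
Hydraulic radius R = A/P = 1.972/3.54 = 0.5569 m.
V = (1/n) R^(2/3) √S = (1/0.013) × 0.5569^(2/3) × √0.002 = 2.329 m/s. Hydraulic depth D_h = A/T = 1.972/2 = 0.9861 m.
Froude number Fr = V/√(g·D_h) = 2.329/√(9.81×0.9861) = 0.749, which is less than 1, so the flow is subcritical.

subcritical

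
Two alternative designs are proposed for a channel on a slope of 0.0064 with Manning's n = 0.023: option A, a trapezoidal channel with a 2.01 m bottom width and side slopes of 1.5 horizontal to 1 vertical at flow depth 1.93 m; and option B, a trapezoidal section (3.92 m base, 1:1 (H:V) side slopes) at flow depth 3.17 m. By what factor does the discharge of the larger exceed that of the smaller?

Channel A: With bottom width b = 2.01 m and side slope z = 1.5: A = (b + zy)y = (2.01 + 1.5×1.93)×1.93 = 9.467 m²; P = b + 2y√(1+z²) = 2.01 + 2×1.93×1.803 = 8.969 m. Hydraulic radius R = A/P = 9.467/8.969 = 1.056 m. Q_A = (1/0.023)·9.467·1.056^(2/3)·√0.0064 = 34.14 m³/s.
Channel B: With bottom width b = 3.92 m and side slope z = 1: A = (b + zy)y = (3.92 + 1×3.17)×3.17 = 22.48 m²; P = b + 2y√(1+z²) = 3.92 + 2×3.17×1.414 = 12.89 m. Hydraulic radius R = A/P = 22.48/12.89 = 1.744 m. Q_B = (1/0.023)·22.48·1.744^(2/3)·√0.0064 = 113.3 m³/s.
The larger discharge is 113.3 m³/s and the smaller is 34.14 m³/s; the ratio is 3.32.

3.32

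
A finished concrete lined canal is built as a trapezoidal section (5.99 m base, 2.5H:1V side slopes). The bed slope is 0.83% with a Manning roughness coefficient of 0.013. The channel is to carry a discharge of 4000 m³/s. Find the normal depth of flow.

y_n = 8.16 m

Manning's equation rearranged: A R^(2/3) = nQ / (1·√S) = 0.013 × 4000 / (√0.0083) = 570.8.
Try y = 9 m: A R^(2/3) = 720.3 — too large.
Try y = 6.02 m: A R^(2/3) = 280.6 — too small.
Try y = 8.16 m: A R^(2/3) = 570.5 — matches.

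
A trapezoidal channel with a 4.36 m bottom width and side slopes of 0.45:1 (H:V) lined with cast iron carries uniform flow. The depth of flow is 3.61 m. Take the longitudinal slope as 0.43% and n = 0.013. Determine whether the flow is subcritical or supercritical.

supercritical

With bottom width b = 4.36 m and side slope z = 0.45: A = (b + zy)y = (4.36 + 0.45×3.61)×3.61 = 21.6 m²; P = b + 2y√(1+z²) = 4.36 + 2×3.61×1.097 = 12.28 m.
Hydraulic radius R = A/P = 21.6/12.28 = 1.76 m.
V = (1/n) R^(2/3) √S = (1/0.013) × 1.76^(2/3) × √0.0043 = 7.352 m/s. Hydraulic depth D_h = A/T = 21.6/7.609 = 2.839 m.
Froude number Fr = V/√(g·D_h) = 7.352/√(9.81×2.839) = 1.39, which is greater than 1, so the flow is supercritical.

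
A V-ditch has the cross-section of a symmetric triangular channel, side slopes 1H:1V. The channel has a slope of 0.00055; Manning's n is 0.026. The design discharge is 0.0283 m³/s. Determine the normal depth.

y_n = 0.354 m

Manning's equation rearranged: A R^(2/3) = nQ / (1·√S) = 0.026 × 0.0283 / (√0.00055) = 0.03137.
At y = 0.431 m: A R^(2/3) = 0.053 — too large.
At y = 0.354 m: A R^(2/3) = 0.03136 — ≈ 0.03137.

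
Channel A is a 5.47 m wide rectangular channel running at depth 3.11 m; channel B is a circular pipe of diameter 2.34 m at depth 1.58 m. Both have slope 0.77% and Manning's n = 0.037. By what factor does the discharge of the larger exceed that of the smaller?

Channel A: Flow area A = b·y = 5.47 × 3.11 = 17.01 m². Wetted perimeter P = b + 2y = 5.47 + 2×3.11 = 11.69 m. Hydraulic radius R = A/P = 17.01/11.69 = 1.455 m. Q_A = (1/0.037)·17.01·1.455^(2/3)·√0.0077 = 51.81 m³/s.
Channel B: For a circular section of diameter D = 2.34 m at depth y = 1.58 m, the central angle is θ = 2 arccos(1 − 2y/D) = 3.858 rad. Then A = (D²/8)(θ − sin θ) = 3.09 m² and P = Dθ/2 = 4.513 m. Hydraulic radius R = A/P = 3.09/4.513 = 0.6845 m. Q_B = (1/0.037)·3.09·0.6845^(2/3)·√0.0077 = 5.691 m³/s.
The larger discharge is 51.81 m³/s and the smaller is 5.691 m³/s; the ratio is 9.1.

9.1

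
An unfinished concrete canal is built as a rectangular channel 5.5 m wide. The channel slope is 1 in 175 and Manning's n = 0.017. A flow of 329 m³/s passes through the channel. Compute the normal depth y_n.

Manning's equation rearranged: A R^(2/3) = nQ / (1·√S) = 0.017 × 329 / (√0.005714) = 73.99.
At y = 7.15 m: A R^(2/3) = 62.14 — low.
At y = 9.74 m: A R^(2/3) = 89.09 — high.
At y = 8.29 m: A R^(2/3) = 73.94 — ≈ 73.99.

y_n = 8.29 m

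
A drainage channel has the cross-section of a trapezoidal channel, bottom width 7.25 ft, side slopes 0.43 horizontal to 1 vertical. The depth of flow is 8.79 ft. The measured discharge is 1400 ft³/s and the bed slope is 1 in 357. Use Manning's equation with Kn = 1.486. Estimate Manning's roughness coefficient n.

With bottom width b = 7.25 ft and side slope z = 0.43: A = (b + zy)y = (7.25 + 0.43×8.79)×8.79 = 96.95 ft²; P = b + 2y√(1+z²) = 7.25 + 2×8.79×1.089 = 26.39 ft.
Hydraulic radius R = A/P = 96.95/26.39 = 3.674 ft.
Rearranging Manning's equation: n = (1.486/Q) A R^(2/3) S^(1/2) = (1.486/1400) × 96.95 × 3.674^(2/3) × √0.002801 = 0.013.

n = 0.013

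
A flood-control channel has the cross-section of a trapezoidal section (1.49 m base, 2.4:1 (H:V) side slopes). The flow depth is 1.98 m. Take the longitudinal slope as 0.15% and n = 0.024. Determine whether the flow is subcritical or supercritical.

subcritical

With bottom width b = 1.49 m and side slope z = 2.4: A = (b + zy)y = (1.49 + 2.4×1.98)×1.98 = 12.36 m²; P = b + 2y√(1+z²) = 1.49 + 2×1.98×2.6 = 11.79 m.
Hydraulic radius R = A/P = 12.36/11.79 = 1.049 m.
V = (1/n) R^(2/3) √S = (1/0.024) × 1.049^(2/3) × √0.0015 = 1.666 m/s. Hydraulic depth D_h = A/T = 12.36/10.99 = 1.124 m.
Froude number Fr = V/√(g·D_h) = 1.666/√(9.81×1.124) = 0.502, which is less than 1, so the flow is subcritical.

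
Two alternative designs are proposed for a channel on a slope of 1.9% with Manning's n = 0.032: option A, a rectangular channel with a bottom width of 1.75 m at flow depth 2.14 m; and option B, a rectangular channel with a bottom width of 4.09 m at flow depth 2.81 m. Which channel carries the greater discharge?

channel B

Channel A: Flow area A = b·y = 1.75 × 2.14 = 3.745 m². Wetted perimeter P = b + 2y = 1.75 + 2×2.14 = 6.03 m. Hydraulic radius R = A/P = 3.745/6.03 = 0.6211 m. Q_A = (1/0.032)·3.745·0.6211^(2/3)·√0.019 = 11.74 m³/s.
Channel B: Flow area A = b·y = 4.09 × 2.81 = 11.49 m². Wetted perimeter P = b + 2y = 4.09 + 2×2.81 = 9.71 m. Hydraulic radius R = A/P = 11.49/9.71 = 1.184 m. Q_B = (1/0.032)·11.49·1.184^(2/3)·√0.019 = 55.39 m³/s.
Q_A = 11.74 m³/s vs Q_B = 55.39 m³/s, so channel B carries more.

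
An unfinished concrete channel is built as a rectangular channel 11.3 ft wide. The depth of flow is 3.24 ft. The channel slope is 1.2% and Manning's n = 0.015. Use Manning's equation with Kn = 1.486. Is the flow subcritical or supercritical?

Flow area A = b·y = 11.3 × 3.24 = 36.61 ft². Wetted perimeter P = b + 2y = 11.3 + 2×3.24 = 17.78 ft.
Hydraulic radius R = A/P = 36.61/17.78 = 2.059 ft.
V = (1.486/n) R^(2/3) √S = (1.486/0.015) × 2.059^(2/3) × √0.012 = 17.56 ft/s. Hydraulic depth D_h = A/T = 36.61/11.3 = 3.24 ft.
Froude number Fr = V/√(g·D_h) = 17.56/√(32.2×3.24) = 1.72, which is greater than 1, so the flow is supercritical.

supercritical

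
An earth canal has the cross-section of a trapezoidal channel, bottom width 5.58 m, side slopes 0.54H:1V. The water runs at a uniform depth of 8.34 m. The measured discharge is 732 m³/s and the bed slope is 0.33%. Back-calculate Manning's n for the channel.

n = 0.015

With bottom width b = 5.58 m and side slope z = 0.54: A = (b + zy)y = (5.58 + 0.54×8.34)×8.34 = 84.1 m²; P = b + 2y√(1+z²) = 5.58 + 2×8.34×1.136 = 24.54 m.
Hydraulic radius R = A/P = 84.1/24.54 = 3.427 m.
Rearranging Manning's equation: n = (1/Q) A R^(2/3) S^(1/2) = (1/732) × 84.1 × 3.427^(2/3) × √0.0033 = 0.015.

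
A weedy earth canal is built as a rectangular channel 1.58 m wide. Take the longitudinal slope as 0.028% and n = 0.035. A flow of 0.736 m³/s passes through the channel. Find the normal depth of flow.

y_n = 1.51 m

Manning's equation rearranged: A R^(2/3) = nQ / (1·√S) = 0.035 × 0.736 / (√0.00028) = 1.539.
Trying y = 1.04 m: A R^(2/3) = 0.9635 — low.
Trying y = 1.51 m: A R^(2/3) = 1.54 — ≈ 1.539.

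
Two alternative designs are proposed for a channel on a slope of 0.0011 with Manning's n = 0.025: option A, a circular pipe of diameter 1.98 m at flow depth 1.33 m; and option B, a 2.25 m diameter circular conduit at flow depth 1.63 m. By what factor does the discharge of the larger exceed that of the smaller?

1.55

Channel A: For a circular section of diameter D = 1.98 m at depth y = 1.33 m, the central angle is θ = 2 arccos(1 − 2y/D) = 3.843 rad. Then A = (D²/8)(θ − sin θ) = 2.199 m² and P = Dθ/2 = 3.804 m. Hydraulic radius R = A/P = 2.199/3.804 = 0.5781 m. Q_A = (1/0.025)·2.199·0.5781^(2/3)·√0.0011 = 2.025 m³/s.
Channel B: For a circular section of diameter D = 2.25 m at depth y = 1.63 m, the central angle is θ = 2 arccos(1 − 2y/D) = 4.073 rad. Then A = (D²/8)(θ − sin θ) = 3.085 m² and P = Dθ/2 = 4.582 m. Hydraulic radius R = A/P = 3.085/4.582 = 0.6733 m. Q_B = (1/0.025)·3.085·0.6733^(2/3)·√0.0011 = 3.144 m³/s.
The larger discharge is 3.144 m³/s and the smaller is 2.025 m³/s; the ratio is 1.55.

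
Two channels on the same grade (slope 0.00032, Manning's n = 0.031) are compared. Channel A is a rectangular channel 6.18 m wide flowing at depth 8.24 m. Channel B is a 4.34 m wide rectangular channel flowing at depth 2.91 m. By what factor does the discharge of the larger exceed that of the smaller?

Channel A: Flow area A = b·y = 6.18 × 8.24 = 50.92 m². Wetted perimeter P = b + 2y = 6.18 + 2×8.24 = 22.66 m. Hydraulic radius R = A/P = 50.92/22.66 = 2.247 m. Q_A = (1/0.031)·50.92·2.247^(2/3)·√0.00032 = 50.42 m³/s.
Channel B: Flow area A = b·y = 4.34 × 2.91 = 12.63 m². Wetted perimeter P = b + 2y = 4.34 + 2×2.91 = 10.16 m. Hydraulic radius R = A/P = 12.63/10.16 = 1.243 m. Q_B = (1/0.031)·12.63·1.243^(2/3)·√0.00032 = 8.425 m³/s.
The larger discharge is 50.42 m³/s and the smaller is 8.425 m³/s; the ratio is 5.98.

5.98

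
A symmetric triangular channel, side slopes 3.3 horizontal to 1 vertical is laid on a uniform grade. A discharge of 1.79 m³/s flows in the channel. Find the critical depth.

y_c = 0.57 m

At critical depth, Q² T / (g A³) = 1, i.e. A³/T = Q²/g = 1.79²/9.81 = 0.3266.
At y = 0.643 m: A³/T = 0.5985 — over.
At y = 0.442 m: A³/T = 0.09186 — short.
At y = 0.57 m: A³/T = 0.3276 — matches.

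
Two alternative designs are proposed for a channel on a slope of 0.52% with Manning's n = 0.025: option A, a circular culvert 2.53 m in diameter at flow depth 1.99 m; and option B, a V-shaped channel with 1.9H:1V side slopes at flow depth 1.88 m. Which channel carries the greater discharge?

channel B

Channel A: For a circular section of diameter D = 2.53 m at depth y = 1.99 m, the central angle is θ = 2 arccos(1 − 2y/D) = 4.362 rad. Then A = (D²/8)(θ − sin θ) = 4.242 m² and P = Dθ/2 = 5.518 m. Hydraulic radius R = A/P = 4.242/5.518 = 0.7687 m. Q_A = (1/0.025)·4.242·0.7687^(2/3)·√0.0052 = 10.27 m³/s.
Channel B: For a triangular section with side slope z = 1.9: A = zy² = 1.9×1.88² = 6.715 m²; P = 2y√(1+z²) = 2×1.88×2.147 = 8.073 m. Hydraulic radius R = A/P = 6.715/8.073 = 0.8318 m. Q_B = (1/0.025)·6.715·0.8318^(2/3)·√0.0052 = 17.13 m³/s.
Q_A = 10.27 m³/s vs Q_B = 17.13 m³/s, so channel B carries more.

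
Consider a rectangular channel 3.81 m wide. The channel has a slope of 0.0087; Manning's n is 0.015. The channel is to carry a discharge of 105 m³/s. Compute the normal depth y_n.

Manning's equation rearranged: A R^(2/3) = nQ / (1·√S) = 0.015 × 105 / (√0.0087) = 16.89.
At y = 3.04 m: A R^(2/3) = 12.87 — short.
At y = 4.58 m: A R^(2/3) = 21.27 — over.
At y = 3.78 m: A R^(2/3) = 16.86 — close enough.

y_n = 3.78 m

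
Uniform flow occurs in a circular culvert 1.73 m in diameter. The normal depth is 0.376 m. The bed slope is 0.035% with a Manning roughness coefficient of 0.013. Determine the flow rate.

Q = 0.2 m³/s

For a circular section of diameter D = 1.73 m at depth y = 0.376 m, the central angle is θ = 2 arccos(1 − 2y/D) = 1.94 rad. Then A = (D²/8)(θ − sin θ) = 0.3769 m² and P = Dθ/2 = 1.678 m.
Hydraulic radius R = A/P = 0.3769/1.678 = 0.2246 m.
Manning's equation: Q = (1/n) A R^(2/3) S^(1/2) = (1/0.013) × 0.3769 × 0.2246^(2/3) × 0.00035^(1/2) = 0.2 m³/s.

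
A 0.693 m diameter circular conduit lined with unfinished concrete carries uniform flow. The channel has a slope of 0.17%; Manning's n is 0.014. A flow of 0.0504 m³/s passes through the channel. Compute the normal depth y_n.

y_n = 0.179 m

Manning's equation rearranged: A R^(2/3) = nQ / (1·√S) = 0.014 × 0.0504 / (√0.0017) = 0.01711.
Trying y = 0.13 m: A R^(2/3) = 0.009013 — too small.
Trying y = 0.228 m: A R^(2/3) = 0.02741 — too large.
Trying y = 0.179 m: A R^(2/3) = 0.01713 — matches.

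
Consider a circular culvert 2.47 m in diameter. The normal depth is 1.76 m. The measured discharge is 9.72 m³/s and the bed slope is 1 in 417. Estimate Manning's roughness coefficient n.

For a circular section of diameter D = 2.47 m at depth y = 1.76 m, the central angle is θ = 2 arccos(1 − 2y/D) = 4.02 rad. Then A = (D²/8)(θ − sin θ) = 3.652 m² and P = Dθ/2 = 4.964 m.
Hydraulic radius R = A/P = 3.652/4.964 = 0.7357 m.
Rearranging Manning's equation: n = (1/Q) A R^(2/3) S^(1/2) = (1/9.72) × 3.652 × 0.7357^(2/3) × √0.002398 = 0.015.

n = 0.015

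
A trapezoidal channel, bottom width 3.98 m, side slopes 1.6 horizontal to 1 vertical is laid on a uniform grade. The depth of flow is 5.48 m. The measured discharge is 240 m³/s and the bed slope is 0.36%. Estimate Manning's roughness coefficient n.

With bottom width b = 3.98 m and side slope z = 1.6: A = (b + zy)y = (3.98 + 1.6×5.48)×5.48 = 69.86 m²; P = b + 2y√(1+z²) = 3.98 + 2×5.48×1.887 = 24.66 m.
Hydraulic radius R = A/P = 69.86/24.66 = 2.833 m.
Rearranging Manning's equation: n = (1/Q) A R^(2/3) S^(1/2) = (1/240) × 69.86 × 2.833^(2/3) × √0.0036 = 0.035.

n = 0.035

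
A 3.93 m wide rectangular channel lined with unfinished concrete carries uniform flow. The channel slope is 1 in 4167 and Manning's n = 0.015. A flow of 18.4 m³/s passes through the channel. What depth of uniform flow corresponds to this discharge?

y_n = 3.81 m

Manning's equation rearranged: A R^(2/3) = nQ / (1·√S) = 0.015 × 18.4 / (√0.00024) = 17.82.
Try y = 2.95 m: A R^(2/3) = 12.94 — too small.
Try y = 4.38 m: A R^(2/3) = 21.09 — too large.
Try y = 3.81 m: A R^(2/3) = 17.8 — matches.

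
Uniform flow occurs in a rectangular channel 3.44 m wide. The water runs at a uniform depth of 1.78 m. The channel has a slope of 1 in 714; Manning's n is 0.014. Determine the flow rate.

Flow area A = b·y = 3.44 × 1.78 = 6.123 m². Wetted perimeter P = b + 2y = 3.44 + 2×1.78 = 7 m.
Hydraulic radius R = A/P = 6.123/7 = 0.8747 m.
Manning's equation: Q = (1/n) A R^(2/3) S^(1/2) = (1/0.014) × 6.123 × 0.8747^(2/3) × 0.001401^(1/2) = 15 m³/s.

Q = 15 m³/s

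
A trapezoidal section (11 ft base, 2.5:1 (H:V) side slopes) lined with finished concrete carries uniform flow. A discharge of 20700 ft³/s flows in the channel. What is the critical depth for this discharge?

y_c = 19.1 ft

At critical depth, Q² T / (g A³) = 1, i.e. A³/T = Q²/g = 20700²/32.2 = 13310000.
Try y = 17.2 ft: A³/T = 8260000 — low.
Try y = 23 ft: A³/T = 31040000 — high.
Try y = 19.1 ft: A³/T = 13270000 — ≈ 13310000.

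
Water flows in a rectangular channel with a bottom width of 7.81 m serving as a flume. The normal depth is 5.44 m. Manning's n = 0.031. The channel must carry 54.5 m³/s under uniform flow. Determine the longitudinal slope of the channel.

Flow area A = b·y = 7.81 × 5.44 = 42.49 m². Wetted perimeter P = b + 2y = 7.81 + 2×5.44 = 18.69 m.
Hydraulic radius R = A/P = 42.49/18.69 = 2.273 m.
From Manning's equation, S = [nQ / (1 A R^(2/3))]² = [0.031 × 54.5 / (1 × 42.49 × 2.273^(2/3))]² = 0.000529.

S = 0.000529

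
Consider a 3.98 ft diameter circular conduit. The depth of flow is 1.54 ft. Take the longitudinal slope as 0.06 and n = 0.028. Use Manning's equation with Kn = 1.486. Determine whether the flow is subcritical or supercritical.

supercritical

For a circular section of diameter D = 3.98 ft at depth y = 1.54 ft, the central angle is θ = 2 arccos(1 − 2y/D) = 2.685 rad. Then A = (D²/8)(θ − sin θ) = 4.445 ft² and P = Dθ/2 = 5.344 ft.
Hydraulic radius R = A/P = 4.445/5.344 = 0.8318 ft.
V = (1.486/n) R^(2/3) √S = (1.486/0.028) × 0.8318^(2/3) × √0.06 = 11.5 ft/s. Hydraulic depth D_h = A/T = 4.445/3.877 = 1.147 ft.
Froude number Fr = V/√(g·D_h) = 11.5/√(32.2×1.147) = 1.89, which is greater than 1, so the flow is supercritical.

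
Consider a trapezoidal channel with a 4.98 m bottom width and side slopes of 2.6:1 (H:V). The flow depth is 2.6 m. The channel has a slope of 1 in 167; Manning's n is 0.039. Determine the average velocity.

V = 2.68 m/s

With bottom width b = 4.98 m and side slope z = 2.6: A = (b + zy)y = (4.98 + 2.6×2.6)×2.6 = 30.52 m²; P = b + 2y√(1+z²) = 4.98 + 2×2.6×2.786 = 19.47 m.
Hydraulic radius R = A/P = 30.52/19.47 = 1.568 m.
From Manning's equation, V = (1/n) R^(2/3) S^(1/2) = (1/0.039) × 1.568^(2/3) × 0.005988^(1/2) = 2.68 m/s.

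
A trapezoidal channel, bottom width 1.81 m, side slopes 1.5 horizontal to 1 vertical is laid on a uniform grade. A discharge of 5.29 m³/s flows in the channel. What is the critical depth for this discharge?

At critical depth, Q² T / (g A³) = 1, i.e. A³/T = Q²/g = 5.29²/9.81 = 2.853.
At y = 0.687 m: A³/T = 1.92 — too small.
At y = 0.944 m: A³/T = 6.084 — too large.
At y = 0.767 m: A³/T = 2.848 — matches.

y_c = 0.767 m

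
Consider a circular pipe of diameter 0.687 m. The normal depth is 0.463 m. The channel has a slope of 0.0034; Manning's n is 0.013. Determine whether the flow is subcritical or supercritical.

subcritical

For a circular section of diameter D = 0.687 m at depth y = 0.463 m, the central angle is θ = 2 arccos(1 − 2y/D) = 3.852 rad. Then A = (D²/8)(θ − sin θ) = 0.2658 m² and P = Dθ/2 = 1.323 m.
Hydraulic radius R = A/P = 0.2658/1.323 = 0.2008 m.
V = (1/n) R^(2/3) √S = (1/0.013) × 0.2008^(2/3) × √0.0034 = 1.538 m/s. Hydraulic depth D_h = A/T = 0.2658/0.6441 = 0.4126 m.
Froude number Fr = V/√(g·D_h) = 1.538/√(9.81×0.4126) = 0.765, which is less than 1, so the flow is subcritical.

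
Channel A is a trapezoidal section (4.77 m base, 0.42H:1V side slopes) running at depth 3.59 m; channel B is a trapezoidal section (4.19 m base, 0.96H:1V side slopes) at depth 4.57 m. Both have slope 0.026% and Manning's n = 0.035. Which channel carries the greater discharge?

Channel A: With bottom width b = 4.77 m and side slope z = 0.42: A = (b + zy)y = (4.77 + 0.42×3.59)×3.59 = 22.54 m²; P = b + 2y√(1+z²) = 4.77 + 2×3.59×1.085 = 12.56 m. Hydraulic radius R = A/P = 22.54/12.56 = 1.795 m. Q_A = (1/0.035)·22.54·1.795^(2/3)·√0.00026 = 15.33 m³/s.
Channel B: With bottom width b = 4.19 m and side slope z = 0.96: A = (b + zy)y = (4.19 + 0.96×4.57)×4.57 = 39.2 m²; P = b + 2y√(1+z²) = 4.19 + 2×4.57×1.386 = 16.86 m. Hydraulic radius R = A/P = 39.2/16.86 = 2.325 m. Q_B = (1/0.035)·39.2·2.325^(2/3)·√0.00026 = 31.69 m³/s.
Q_A = 15.33 m³/s vs Q_B = 31.69 m³/s, so channel B carries more.

channel B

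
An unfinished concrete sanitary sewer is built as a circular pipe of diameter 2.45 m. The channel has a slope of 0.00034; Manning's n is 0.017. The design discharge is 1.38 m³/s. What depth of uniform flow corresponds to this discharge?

y_n = 1.04 m

Manning's equation rearranged: A R^(2/3) = nQ / (1·√S) = 0.017 × 1.38 / (√0.00034) = 1.272.
Try y = 1.19 m: A R^(2/3) = 1.618 — too large.
Try y = 0.782 m: A R^(2/3) = 0.7503 — too small.
Try y = 1.04 m: A R^(2/3) = 1.276 — ≈ 1.272.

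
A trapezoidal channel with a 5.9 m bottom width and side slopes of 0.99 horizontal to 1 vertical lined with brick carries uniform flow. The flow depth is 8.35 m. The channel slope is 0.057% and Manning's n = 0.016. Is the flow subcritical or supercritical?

With bottom width b = 5.9 m and side slope z = 0.99: A = (b + zy)y = (5.9 + 0.99×8.35)×8.35 = 118.3 m²; P = b + 2y√(1+z²) = 5.9 + 2×8.35×1.407 = 29.4 m.
Hydraulic radius R = A/P = 118.3/29.4 = 4.024 m.
V = (1/n) R^(2/3) √S = (1/0.016) × 4.024^(2/3) × √0.00057 = 3.775 m/s. Hydraulic depth D_h = A/T = 118.3/22.43 = 5.273 m.
Froude number Fr = V/√(g·D_h) = 3.775/√(9.81×5.273) = 0.525, which is less than 1, so the flow is subcritical.

subcritical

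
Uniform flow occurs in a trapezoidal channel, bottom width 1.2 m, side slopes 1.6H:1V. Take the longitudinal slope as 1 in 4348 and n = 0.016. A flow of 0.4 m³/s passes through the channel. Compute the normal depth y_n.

Manning's equation rearranged: A R^(2/3) = nQ / (1·√S) = 0.016 × 0.4 / (√0.00023) = 0.422.
Trying y = 0.554 m: A R^(2/3) = 0.5754 — too large.
Trying y = 0.342 m: A R^(2/3) = 0.2307 — too small.
Trying y = 0.472 m: A R^(2/3) = 0.4223 — matches.

y_n = 0.472 m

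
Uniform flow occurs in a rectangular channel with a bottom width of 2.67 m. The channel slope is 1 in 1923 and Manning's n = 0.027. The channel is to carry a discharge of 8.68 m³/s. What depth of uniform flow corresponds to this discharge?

Manning's equation rearranged: A R^(2/3) = nQ / (1·√S) = 0.027 × 8.68 / (√0.00052) = 10.28.
Try y = 3.45 m: A R^(2/3) = 8.98 — too small.
Try y = 4.22 m: A R^(2/3) = 11.37 — too large.
Try y = 3.87 m: A R^(2/3) = 10.28 — matches.

y_n = 3.87 m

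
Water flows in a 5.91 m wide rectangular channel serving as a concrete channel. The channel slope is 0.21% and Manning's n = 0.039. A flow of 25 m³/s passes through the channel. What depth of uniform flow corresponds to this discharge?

y_n = 2.82 m

Manning's equation rearranged: A R^(2/3) = nQ / (1·√S) = 0.039 × 25 / (√0.0021) = 21.28.
Try y = 3.58 m: A R^(2/3) = 29.17 — too large.
Try y = 2.1 m: A R^(2/3) = 14.23 — too small.
Try y = 2.82 m: A R^(2/3) = 21.28 — matches.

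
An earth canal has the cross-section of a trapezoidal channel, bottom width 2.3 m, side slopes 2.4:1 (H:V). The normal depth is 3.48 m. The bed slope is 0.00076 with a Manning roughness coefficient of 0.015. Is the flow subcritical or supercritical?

With bottom width b = 2.3 m and side slope z = 2.4: A = (b + zy)y = (2.3 + 2.4×3.48)×3.48 = 37.07 m²; P = b + 2y√(1+z²) = 2.3 + 2×3.48×2.6 = 20.4 m.
Hydraulic radius R = A/P = 37.07/20.4 = 1.817 m.
V = (1/n) R^(2/3) √S = (1/0.015) × 1.817^(2/3) × √0.00076 = 2.737 m/s. Hydraulic depth D_h = A/T = 37.07/19 = 1.951 m.
Froude number Fr = V/√(g·D_h) = 2.737/√(9.81×1.951) = 0.626, which is less than 1, so the flow is subcritical.

subcritical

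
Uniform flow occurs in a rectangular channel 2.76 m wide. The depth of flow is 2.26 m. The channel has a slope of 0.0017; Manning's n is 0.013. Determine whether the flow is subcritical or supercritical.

Flow area A = b·y = 2.76 × 2.26 = 6.238 m². Wetted perimeter P = b + 2y = 2.76 + 2×2.26 = 7.28 m.
Hydraulic radius R = A/P = 6.238/7.28 = 0.8568 m.
V = (1/n) R^(2/3) √S = (1/0.013) × 0.8568^(2/3) × √0.0017 = 2.861 m/s. Hydraulic depth D_h = A/T = 6.238/2.76 = 2.26 m.
Froude number Fr = V/√(g·D_h) = 2.861/√(9.81×2.26) = 0.608, which is less than 1, so the flow is subcritical.

subcritical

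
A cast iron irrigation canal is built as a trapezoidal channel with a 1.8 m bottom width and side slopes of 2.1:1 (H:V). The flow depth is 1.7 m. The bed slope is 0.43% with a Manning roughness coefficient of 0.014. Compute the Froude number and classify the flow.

supercritical

With bottom width b = 1.8 m and side slope z = 2.1: A = (b + zy)y = (1.8 + 2.1×1.7)×1.7 = 9.129 m²; P = b + 2y√(1+z²) = 1.8 + 2×1.7×2.326 = 9.708 m.
Hydraulic radius R = A/P = 9.129/9.708 = 0.9403 m.
V = (1/n) R^(2/3) √S = (1/0.014) × 0.9403^(2/3) × √0.0043 = 4.496 m/s. Hydraulic depth D_h = A/T = 9.129/8.94 = 1.021 m.
Froude number Fr = V/√(g·D_h) = 4.496/√(9.81×1.021) = 1.42, which is greater than 1, so the flow is supercritical.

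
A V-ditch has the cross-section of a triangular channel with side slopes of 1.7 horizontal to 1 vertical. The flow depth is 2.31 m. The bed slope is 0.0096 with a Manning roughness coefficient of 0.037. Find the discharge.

Q = 24 m³/s

For a triangular section with side slope z = 1.7: A = zy² = 1.7×2.31² = 9.071 m²; P = 2y√(1+z²) = 2×2.31×1.972 = 9.112 m.
Hydraulic radius R = A/P = 9.071/9.112 = 0.9955 m.
Manning's equation: Q = (1/n) A R^(2/3) S^(1/2) = (1/0.037) × 9.071 × 0.9955^(2/3) × 0.0096^(1/2) = 24 m³/s.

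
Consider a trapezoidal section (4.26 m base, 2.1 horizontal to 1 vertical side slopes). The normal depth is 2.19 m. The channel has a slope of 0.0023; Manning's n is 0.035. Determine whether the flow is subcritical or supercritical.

With bottom width b = 4.26 m and side slope z = 2.1: A = (b + zy)y = (4.26 + 2.1×2.19)×2.19 = 19.4 m²; P = b + 2y√(1+z²) = 4.26 + 2×2.19×2.326 = 14.45 m.
Hydraulic radius R = A/P = 19.4/14.45 = 1.343 m.
V = (1/n) R^(2/3) √S = (1/0.035) × 1.343^(2/3) × √0.0023 = 1.668 m/s. Hydraulic depth D_h = A/T = 19.4/13.46 = 1.442 m.
Froude number Fr = V/√(g·D_h) = 1.668/√(9.81×1.442) = 0.443, which is less than 1, so the flow is subcritical.

subcritical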